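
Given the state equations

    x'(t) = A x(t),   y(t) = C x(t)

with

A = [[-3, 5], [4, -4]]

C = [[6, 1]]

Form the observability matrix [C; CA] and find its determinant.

CA = [[-14, 26]]
Observability matrix O = [C; CA] = [[6, 1], [-14, 26]]
det(O) = 6·26 - 1·(-14) = 156 - (-14) = 170
Since det(O) ≠ 0, rank(O) = 2 and the system is completely observable.

170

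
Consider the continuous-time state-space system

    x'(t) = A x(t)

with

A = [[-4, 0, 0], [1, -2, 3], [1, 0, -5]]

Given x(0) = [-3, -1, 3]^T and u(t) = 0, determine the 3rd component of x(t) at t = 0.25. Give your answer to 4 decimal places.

det(sI - A) = s^3 - (tr A)s^2 + (M11 + M22 + M33)s - det A, where Mii is the 2×2 principal minor of A obtained by deleting row i and column i.
tr A = (-4) + (-2) + (-5) = -11; M11 = (-2)·(-5) - 3·0 = 10 - 0 = 10; M22 = (-4)·(-5) - 0·1 = 20 - 0 = 20; M33 = (-4)·(-2) - 0·1 = 8 - 0 = 8; sum of minors = 38.
det A = (-4)·((-2)·(-5) - 3·0) - 0·(1·(-5) - 3·1) + 0·(1·0 - (-2)·1) = (-4)·10 - 0·(-8) + 0·2 = -40.
So p(s) = det(sI - A) = s^3 + 11s^2 + 38s + 40.
Rational-root test: any integer root divides 40. Testing small divisors, s = -2 works: p(-2) = -8 + 44 + (-76) + 40 = 0, so (s + 2) is a factor.
Dividing, p(s) = (s + 2)(s^2 + 9s + 20).
Factor s^2 + 9s + 20: two numbers with sum -9 and product 20 are -4 and -5, so s^2 + 9s + 20 = (s + 4)(s + 5).
Hence p(s) = (s + 2) (s + 4) (s + 5), with roots -5, -4, -2.
The eigenvalues -5, -4, -2 are distinct and real, so A is diagonalisable and x(t) = e^{At} x(0) = V diag(e^{λ_i t}) V^{-1} x(0), where the columns of V are the eigenvectors.
λ = -5: A - (-5)I = [[1, 0, 0], [1, 3, 3], [1, 0, 0]]. v must be orthogonal to every row; (row 1) × (row 2) = [0, -3, 3], so take v_1 = [0, 1, -1]^T.
λ = -4: A - (-4)I = [[0, 0, 0], [1, 2, 3], [1, 0, -1]]. v must be orthogonal to every row; (row 2) × (row 3) = [-2, 4, -2], so take v_2 = [1, -2, 1]^T.
λ = -2: A - (-2)I = [[-2, 0, 0], [1, 0, 3], [1, 0, -3]]. v must be orthogonal to every row; (row 1) × (row 2) = [0, 6, 0], so take v_3 = [0, 1, 0]^T.
V = [v_1 v_2 v_3] = [[0, 1, 0], [1, -2, 1], [-1, 1, 0]] has det V = -1, so V^{-1} = adj(V)/det V = [[1, 0, -1], [1, 0, 0], [1, 1, 1]].
Modal coordinates z(0) = V^{-1} x(0): 1·(-3) + 0·(-1) + (-1)·3 = -6; 1·(-3) + 0·(-1) + 0·3 = -3; 1·(-3) + 1·(-1) + 1·3 = -1; so z(0) = [-6, -3, -1]^T.
x_3(t) = Σ_i (v_i)_3 · z_i(0) · e^{λ_i t} (row 3 of V times the modal terms).
x_3(0.25) = (-1)·(-6)·e^{-5·0.25} + 1·(-3)·e^{-4·0.25} + 0·(-1)·e^{-2·0.25} = 6·0.286505 + (-3)·0.367879 + 0·0.606531 = 0.6154.

0.6154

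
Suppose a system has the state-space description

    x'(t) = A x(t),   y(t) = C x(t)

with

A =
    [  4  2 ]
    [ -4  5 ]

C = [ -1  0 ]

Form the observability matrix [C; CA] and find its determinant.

2

CA = [[-4, -2]]
Observability matrix O = [C; CA] = [[-1, 0], [-4, -2]]
det(O) = (-1)·(-2) - 0·(-4) = 2 - 0 = 2
Since det(O) ≠ 0, rank(O) = 2 and the system is completely observable.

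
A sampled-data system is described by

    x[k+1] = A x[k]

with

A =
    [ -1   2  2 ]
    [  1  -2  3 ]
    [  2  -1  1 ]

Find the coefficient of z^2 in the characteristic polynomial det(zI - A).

2

Expand det(zI - A) for the 3×3 matrix.
p(z) = z^3 + 2z^2 - 4z - 15.
(Check: constant term = det(-A) = (-1)^3 det A = -15; coefficient of z^2 = -tr A = 2.)
The coefficient of z^2 is 2.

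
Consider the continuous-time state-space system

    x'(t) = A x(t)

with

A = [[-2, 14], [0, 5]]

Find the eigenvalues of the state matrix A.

det(sI - A) = s^2 - (tr A)s + det A, with tr A = (-2) + 5 = 3 and det A = (-2)·5 - 14·0 = -10 - 0 = -10.
So p(s) = det(sI - A) = s^2 - 3s - 10.
Factor s^2 - 3s - 10: two numbers with sum 3 and product -10 are 5 and -2, so s^2 - 3s - 10 = (s - 5)(s + 2).
Hence p(s) = (s - 5) (s + 2), with roots -2, 5.
At least one eigenvalue has non-negative real part, so the system is not asymptotically stable.

-2, 5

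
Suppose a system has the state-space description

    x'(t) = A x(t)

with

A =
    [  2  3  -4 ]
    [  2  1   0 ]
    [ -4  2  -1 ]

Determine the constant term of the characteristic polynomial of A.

Expand det(sI - A) for the 3×3 matrix.
p(s) = s^3 - 2s^2 - 23s + 28.
(Check: constant term = det(-A) = (-1)^3 det A = 28; coefficient of s^2 = -tr A = -2.)
The constant term is 28.

28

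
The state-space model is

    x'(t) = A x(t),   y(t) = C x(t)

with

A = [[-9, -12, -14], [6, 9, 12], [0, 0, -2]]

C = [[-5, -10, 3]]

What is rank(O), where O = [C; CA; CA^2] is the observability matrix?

2

CA = [[-15, -30, -56]]
CA^2 = [[-45, -90, -38]]
Observability matrix O = [C; CA; CA^2] = [[-5, -10, 3], [-15, -30, -56], [-45, -90, -38]]
The columns c1, c2, c3 of O are linearly dependent: -2·c1 + c2 = 0 (check each entry), so rank(O) ≤ 2.
The 2×2 minor from rows 1, 2, columns 1, 3 is (-5)·(-56) - 3·(-15) = 280 - (-45) = 325 ≠ 0, so rank(O) = 2.
rank(O) = 2 < n = 3, so the pair (A, C) is not completely observable.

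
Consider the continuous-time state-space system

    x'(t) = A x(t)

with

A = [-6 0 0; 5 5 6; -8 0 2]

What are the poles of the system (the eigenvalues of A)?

-6, 2, 5

det(sI - A) = s^3 - (tr A)s^2 + (M11 + M22 + M33)s - det A, where Mii is the 2×2 principal minor of A obtained by deleting row i and column i.
tr A = (-6) + 5 + 2 = 1; M11 = 5·2 - 6·0 = 10 - 0 = 10; M22 = (-6)·2 - 0·(-8) = -12 - 0 = -12; M33 = (-6)·5 - 0·5 = -30 - 0 = -30; sum of minors = -32.
det A = (-6)·(5·2 - 6·0) - 0·(5·2 - 6·(-8)) + 0·(5·0 - 5·(-8)) = (-6)·10 - 0·58 + 0·40 = -60.
So p(s) = det(sI - A) = s^3 - s^2 - 32s + 60.
Rational-root test: any integer root divides 60. Testing small divisors, s = 2 works: p(2) = 8 + (-4) + (-64) + 60 = 0, so (s - 2) is a factor.
Dividing, p(s) = (s - 2)(s^2 + s - 30).
Factor s^2 + s - 30: two numbers with sum -1 and product -30 are 5 and -6, so s^2 + s - 30 = (s - 5)(s + 6).
Hence p(s) = (s - 5) (s - 2) (s + 6), with roots -6, 2, 5.
At least one eigenvalue has non-negative real part, so the system is not asymptotically stable.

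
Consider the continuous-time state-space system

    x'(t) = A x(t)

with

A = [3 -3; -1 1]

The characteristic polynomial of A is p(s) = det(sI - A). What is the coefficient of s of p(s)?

-4

For a 2×2 matrix, det(sI - A) = s^2 - (tr A)s + det A.
tr A = 4, det A = 0.
So p(s) = s^2 - 4s.
The coefficient of s is -4.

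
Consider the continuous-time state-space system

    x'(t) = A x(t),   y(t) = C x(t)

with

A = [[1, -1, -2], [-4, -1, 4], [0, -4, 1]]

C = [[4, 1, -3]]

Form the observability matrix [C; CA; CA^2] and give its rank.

CA = [[0, 7, -7]]
CA^2 = [[-28, 21, 21]]
Observability matrix O = [C; CA; CA^2] = [[4, 1, -3], [0, 7, -7], [-28, 21, 21]]
det(O) = 4·(7·21 - (-7)·21) - 1·(0·21 - (-7)·(-28)) + (-3)·(0·21 - 7·(-28)) = 4·294 - 1·(-196) + (-3)·196 = 784 ≠ 0, so rank(O) = 3.
rank(O) = 3 = n, so the pair (A, C) is completely observable.

3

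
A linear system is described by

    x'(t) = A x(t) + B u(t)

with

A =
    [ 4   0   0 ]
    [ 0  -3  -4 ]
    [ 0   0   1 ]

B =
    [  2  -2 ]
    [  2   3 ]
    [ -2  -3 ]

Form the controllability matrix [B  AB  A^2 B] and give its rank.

AB = [[8, -8], [2, 3], [-2, -3]]
A^2B = [[32, -32], [2, 3], [-2, -3]]
Controllability matrix C = [B  AB  A^2B] = [[2, -2, 8, -8, 32, -32], [2, 3, 2, 3, 2, 3], [-2, -3, -2, -3, -2, -3]]
The rows r1, r2, r3 of C are linearly dependent: r2 + r3 = 0 (check each entry), so rank(C) ≤ 2.
The 2×2 minor from rows 1, 2, columns 1, 2 is 2·3 - (-2)·2 = 6 - (-4) = 10 ≠ 0, so rank(C) = 2.
rank(C) = 2 < n = 3, so the pair (A, B) is not completely controllable.

2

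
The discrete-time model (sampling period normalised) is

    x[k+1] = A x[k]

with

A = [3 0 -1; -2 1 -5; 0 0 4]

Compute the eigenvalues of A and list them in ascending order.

1, 3, 4

det(zI - A) = z^3 - (tr A)z^2 + (M11 + M22 + M33)z - det A, where Mii is the 2×2 principal minor of A obtained by deleting row i and column i.
tr A = 3 + 1 + 4 = 8; M11 = 1·4 - (-5)·0 = 4 - 0 = 4; M22 = 3·4 - (-1)·0 = 12 - 0 = 12; M33 = 3·1 - 0·(-2) = 3 - 0 = 3; sum of minors = 19.
det A = 3·(1·4 - (-5)·0) - 0·((-2)·4 - (-5)·0) + (-1)·((-2)·0 - 1·0) = 3·4 - 0·(-8) + (-1)·0 = 12.
So p(z) = det(zI - A) = z^3 - 8z^2 + 19z - 12.
Rational-root test: any integer root divides -12. Testing small divisors, z = 1 works: p(1) = 1 + (-8) + 19 + (-12) = 0, so (z - 1) is a factor.
Dividing, p(z) = (z - 1)(z^2 - 7z + 12).
Factor z^2 - 7z + 12: two numbers with sum 7 and product 12 are 4 and 3, so z^2 - 7z + 12 = (z - 4)(z - 3).
Hence p(z) = (z - 4) (z - 3) (z - 1), with roots 1, 3, 4.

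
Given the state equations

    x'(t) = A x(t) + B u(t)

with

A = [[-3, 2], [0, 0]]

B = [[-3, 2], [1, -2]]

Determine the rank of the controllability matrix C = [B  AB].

AB = [[11, -10], [0, 0]]
Controllability matrix C = [B  AB] = [[-3, 2, 11, -10], [1, -2, 0, 0]]
Take the 2×2 submatrix of C formed by columns 1, 2: [[-3, 2], [1, -2]]. Its determinant is (-3)·(-2) - 2·1 = 6 - 2 = 4 ≠ 0.
So rank(C) ≥ 2; since C has 2 rows, rank(C) = 2.
rank(C) = 2 = n, so the pair (A, B) is completely controllable.

2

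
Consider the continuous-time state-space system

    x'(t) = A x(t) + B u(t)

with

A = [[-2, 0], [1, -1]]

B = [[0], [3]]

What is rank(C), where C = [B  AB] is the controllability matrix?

1

AB = [[0], [-3]]
Controllability matrix C = [B  AB] = [[0, 0], [3, -3]]
Every column of C is a scalar multiple of column 1 = [0, 3] (multipliers 1, -1), so the columns span a one-dimensional space.
C ≠ 0, hence rank(C) = 1.
rank(C) = 1 < n = 2, so the pair (A, B) is not completely controllable.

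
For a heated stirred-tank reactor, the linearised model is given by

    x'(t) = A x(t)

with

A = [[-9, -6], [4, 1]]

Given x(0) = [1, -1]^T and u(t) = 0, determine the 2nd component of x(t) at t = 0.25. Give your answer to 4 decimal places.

-0.4724

det(sI - A) = s^2 - (tr A)s + det A, with tr A = (-9) + 1 = -8 and det A = (-9)·1 - (-6)·4 = -9 - (-24) = 15.
So p(s) = det(sI - A) = s^2 + 8s + 15.
Factor s^2 + 8s + 15: two numbers with sum -8 and product 15 are -3 and -5, so s^2 + 8s + 15 = (s + 3)(s + 5).
Hence p(s) = (s + 3) (s + 5), with roots -5, -3.
The eigenvalues -5, -3 are distinct and real, so A is diagonalisable and x(t) = e^{At} x(0) = V diag(e^{λ_i t}) V^{-1} x(0), where the columns of V are the eigenvectors.
λ = -5: A - (-5)I = [[-4, -6], [4, 6]]. Row 1 gives (-4)·v1 + (-6)·v2 = 0, so take v_1 = [3, -2]^T.
λ = -3: A - (-3)I = [[-6, -6], [4, 4]]. Row 1 gives (-6)·v1 + (-6)·v2 = 0, so take v_2 = [-1, 1]^T.
V = [v_1 v_2] = [[3, -1], [-2, 1]] has det V = 1, so V^{-1} = adj(V)/det V = [[1, 1], [2, 3]].
Modal coordinates z(0) = V^{-1} x(0): 1·1 + 1·(-1) = 0; 2·1 + 3·(-1) = -1; so z(0) = [0, -1]^T.
x_2(t) = Σ_i (v_i)_2 · z_i(0) · e^{λ_i t} (row 2 of V times the modal terms).
x_2(0.25) = (-2)·0·e^{-5·0.25} + 1·(-1)·e^{-3·0.25} = 0·0.286505 + (-1)·0.472367 = -0.4724.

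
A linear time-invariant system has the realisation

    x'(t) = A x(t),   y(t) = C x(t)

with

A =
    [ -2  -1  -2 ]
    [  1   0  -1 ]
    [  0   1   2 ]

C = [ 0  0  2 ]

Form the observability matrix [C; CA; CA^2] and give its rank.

CA = [[0, 2, 4]]
CA^2 = [[2, 4, 6]]
Observability matrix O = [C; CA; CA^2] = [[0, 0, 2], [0, 2, 4], [2, 4, 6]]
det(O) = 0·(2·6 - 4·4) - 0·(0·6 - 4·2) + 2·(0·4 - 2·2) = 0·(-4) - 0·(-8) + 2·(-4) = -8 ≠ 0, so rank(O) = 3.
rank(O) = 3 = n, so the pair (A, C) is completely observable.

3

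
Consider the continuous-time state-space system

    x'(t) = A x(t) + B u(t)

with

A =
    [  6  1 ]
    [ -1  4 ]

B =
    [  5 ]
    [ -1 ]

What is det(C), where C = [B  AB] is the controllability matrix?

AB = [[29], [-9]]
Controllability matrix C = [B  AB] = [[5, 29], [-1, -9]]
det(C) = 5·(-9) - 29·(-1) = -45 - (-29) = -16
Since det(C) ≠ 0, rank(C) = 2 and the system is completely controllable.

-16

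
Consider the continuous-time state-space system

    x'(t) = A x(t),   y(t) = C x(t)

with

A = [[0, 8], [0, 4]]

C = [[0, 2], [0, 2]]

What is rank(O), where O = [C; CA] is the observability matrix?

CA = [[0, 8], [0, 8]]
Observability matrix O = [C; CA] = [[0, 2], [0, 2], [0, 8], [0, 8]]
Every row of O is a scalar multiple of row 1 = [0, 2] (multipliers 1, 1, 4, 4), so the rows span a one-dimensional space.
O ≠ 0, hence rank(O) = 1.
rank(O) = 1 < n = 2, so the pair (A, C) is not completely observable.

1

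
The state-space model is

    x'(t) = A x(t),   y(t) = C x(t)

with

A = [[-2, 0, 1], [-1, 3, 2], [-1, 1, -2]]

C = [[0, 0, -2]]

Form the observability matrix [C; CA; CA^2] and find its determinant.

32

CA = [[2, -2, 4]]
CA^2 = [[-6, -2, -10]]
Observability matrix O = [C; CA; CA^2] = [[0, 0, -2], [2, -2, 4], [-6, -2, -10]]
Expanding along the first row, det(O) = 0·((-2)·(-10) - 4·(-2)) - 0·(2·(-10) - 4·(-6)) + (-2)·(2·(-2) - (-2)·(-6)) = 0·28 - 0·4 + (-2)·(-16) = 32
Since det(O) ≠ 0, rank(O) = 3 and the system is completely observable.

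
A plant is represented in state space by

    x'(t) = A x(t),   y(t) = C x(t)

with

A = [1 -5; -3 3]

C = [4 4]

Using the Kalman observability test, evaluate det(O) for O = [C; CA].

CA = [[-8, -8]]
Observability matrix O = [C; CA] = [[4, 4], [-8, -8]]
det(O) = 4·(-8) - 4·(-8) = -32 - (-32) = 0
Since det(O) = 0, rank(O) < 2 and the system is not completely observable.

0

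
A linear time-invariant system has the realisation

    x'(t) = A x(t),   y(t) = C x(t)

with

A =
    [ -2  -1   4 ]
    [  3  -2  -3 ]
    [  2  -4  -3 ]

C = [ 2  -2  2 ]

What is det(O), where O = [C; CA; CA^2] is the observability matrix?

CA = [[-6, -6, 8]]
CA^2 = [[10, -14, -30]]
Observability matrix O = [C; CA; CA^2] = [[2, -2, 2], [-6, -6, 8], [10, -14, -30]]
Expanding along the first row, det(O) = 2·((-6)·(-30) - 8·(-14)) - (-2)·((-6)·(-30) - 8·10) + 2·((-6)·(-14) - (-6)·10) = 2·292 - (-2)·100 + 2·144 = 1072
Since det(O) ≠ 0, rank(O) = 3 and the system is completely observable.

1072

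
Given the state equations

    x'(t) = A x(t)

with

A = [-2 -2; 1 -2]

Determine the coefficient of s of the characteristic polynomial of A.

4

For a 2×2 matrix, det(sI - A) = s^2 - (tr A)s + det A.
tr A = -4, det A = 6.
So p(s) = s^2 + 4s + 6.
The coefficient of s is 4.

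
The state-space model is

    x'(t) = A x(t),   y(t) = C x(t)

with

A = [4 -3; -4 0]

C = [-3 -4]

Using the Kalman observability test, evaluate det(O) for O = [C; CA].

CA = [[4, 9]]
Observability matrix O = [C; CA] = [[-3, -4], [4, 9]]
det(O) = (-3)·9 - (-4)·4 = -27 - (-16) = -11
Since det(O) ≠ 0, rank(O) = 2 and the system is completely observable.

-11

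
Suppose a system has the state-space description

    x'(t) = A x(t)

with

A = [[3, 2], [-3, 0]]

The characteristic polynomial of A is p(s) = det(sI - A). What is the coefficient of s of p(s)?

-3

For a 2×2 matrix, det(sI - A) = s^2 - (tr A)s + det A.
tr A = 3, det A = 6.
So p(s) = s^2 - 3s + 6.
The coefficient of s is -3.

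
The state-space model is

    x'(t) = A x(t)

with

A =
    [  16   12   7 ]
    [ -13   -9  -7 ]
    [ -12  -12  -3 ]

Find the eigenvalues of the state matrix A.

det(sI - A) = s^3 - (tr A)s^2 + (M11 + M22 + M33)s - det A, where Mii is the 2×2 principal minor of A obtained by deleting row i and column i.
tr A = 16 + (-9) + (-3) = 4; M11 = (-9)·(-3) - (-7)·(-12) = 27 - 84 = -57; M22 = 16·(-3) - 7·(-12) = -48 - (-84) = 36; M33 = 16·(-9) - 12·(-13) = -144 - (-156) = 12; sum of minors = -9.
det A = 16·((-9)·(-3) - (-7)·(-12)) - 12·((-13)·(-3) - (-7)·(-12)) + 7·((-13)·(-12) - (-9)·(-12)) = 16·(-57) - 12·(-45) + 7·48 = -36.
So p(s) = det(sI - A) = s^3 - 4s^2 - 9s + 36.
Rational-root test: any integer root divides 36. Testing small divisors, s = -3 works: p(-3) = -27 + (-36) + 27 + 36 = 0, so (s + 3) is a factor.
Dividing, p(s) = (s + 3)(s^2 - 7s + 12).
Factor s^2 - 7s + 12: two numbers with sum 7 and product 12 are 4 and 3, so s^2 - 7s + 12 = (s - 4)(s - 3).
Hence p(s) = (s - 4) (s - 3) (s + 3), with roots -3, 3, 4.
At least one eigenvalue has non-negative real part, so the system is not asymptotically stable.

-3, 3, 4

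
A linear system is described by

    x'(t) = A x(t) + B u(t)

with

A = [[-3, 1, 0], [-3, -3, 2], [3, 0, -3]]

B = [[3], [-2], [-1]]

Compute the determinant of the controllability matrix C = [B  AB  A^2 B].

AB = [[-11], [-5], [12]]
A^2B = [[28], [72], [-69]]
Controllability matrix C = [B  AB  A^2B] = [[3, -11, 28], [-2, -5, 72], [-1, 12, -69]]
Expanding along the first row, det(C) = 3·((-5)·(-69) - 72·12) - (-11)·((-2)·(-69) - 72·(-1)) + 28·((-2)·12 - (-5)·(-1)) = 3·(-519) - (-11)·210 + 28·(-29) = -59
Since det(C) ≠ 0, rank(C) = 3 and the system is completely controllable.

-59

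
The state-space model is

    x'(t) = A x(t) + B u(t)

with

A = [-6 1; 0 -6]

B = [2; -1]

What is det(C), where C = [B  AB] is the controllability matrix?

AB = [[-13], [6]]
Controllability matrix C = [B  AB] = [[2, -13], [-1, 6]]
det(C) = 2·6 - (-13)·(-1) = 12 - 13 = -1
Since det(C) ≠ 0, rank(C) = 2 and the system is completely controllable.

-1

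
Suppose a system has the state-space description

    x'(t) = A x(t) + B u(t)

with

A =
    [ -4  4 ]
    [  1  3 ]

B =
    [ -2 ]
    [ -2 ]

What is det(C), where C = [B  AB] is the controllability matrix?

AB = [[0], [-8]]
Controllability matrix C = [B  AB] = [[-2, 0], [-2, -8]]
det(C) = (-2)·(-8) - 0·(-2) = 16 - 0 = 16
Since det(C) ≠ 0, rank(C) = 2 and the system is completely controllable.

16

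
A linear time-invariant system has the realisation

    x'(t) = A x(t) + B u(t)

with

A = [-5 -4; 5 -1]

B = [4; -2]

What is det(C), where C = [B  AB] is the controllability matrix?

AB = [[-12], [22]]
Controllability matrix C = [B  AB] = [[4, -12], [-2, 22]]
det(C) = 4·22 - (-12)·(-2) = 88 - 24 = 64
Since det(C) ≠ 0, rank(C) = 2 and the system is completely controllable.

64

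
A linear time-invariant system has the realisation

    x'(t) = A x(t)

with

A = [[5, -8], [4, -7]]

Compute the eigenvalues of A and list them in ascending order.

-3, 1

det(sI - A) = s^2 - (tr A)s + det A, with tr A = 5 + (-7) = -2 and det A = 5·(-7) - (-8)·4 = -35 - (-32) = -3.
So p(s) = det(sI - A) = s^2 + 2s - 3.
Factor s^2 + 2s - 3: two numbers with sum -2 and product -3 are 1 and -3, so s^2 + 2s - 3 = (s - 1)(s + 3).
Hence p(s) = (s - 1) (s + 3), with roots -3, 1.
At least one eigenvalue has non-negative real part, so the system is not asymptotically stable.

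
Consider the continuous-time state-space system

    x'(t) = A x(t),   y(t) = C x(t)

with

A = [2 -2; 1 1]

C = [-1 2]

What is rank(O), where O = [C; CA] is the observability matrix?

CA = [[0, 4]]
Observability matrix O = [C; CA] = [[-1, 2], [0, 4]]
det(O) = (-1)·4 - 2·0 = -4 - 0 = -4 ≠ 0, so rank(O) = 2.
rank(O) = 2 = n, so the pair (A, C) is completely observable.

2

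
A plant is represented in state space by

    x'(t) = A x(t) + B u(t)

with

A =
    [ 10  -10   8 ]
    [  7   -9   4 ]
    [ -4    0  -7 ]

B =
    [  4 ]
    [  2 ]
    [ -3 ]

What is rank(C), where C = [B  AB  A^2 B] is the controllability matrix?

AB = [[-4], [-2], [5]]
A^2B = [[20], [10], [-19]]
Controllability matrix C = [B  AB  A^2B] = [[4, -4, 20], [2, -2, 10], [-3, 5, -19]]
The rows r1, r2, r3 of C are linearly dependent: -r1 + 2·r2 = 0 (check each entry), so rank(C) ≤ 2.
The 2×2 minor from rows 1, 3, columns 1, 2 is 4·5 - (-4)·(-3) = 20 - 12 = 8 ≠ 0, so rank(C) = 2.
rank(C) = 2 < n = 3, so the pair (A, B) is not completely controllable.

2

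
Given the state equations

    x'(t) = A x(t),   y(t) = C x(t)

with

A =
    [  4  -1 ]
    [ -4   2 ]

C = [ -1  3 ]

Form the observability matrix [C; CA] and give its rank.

CA = [[-16, 7]]
Observability matrix O = [C; CA] = [[-1, 3], [-16, 7]]
det(O) = (-1)·7 - 3·(-16) = -7 - (-48) = 41 ≠ 0, so rank(O) = 2.
rank(O) = 2 = n, so the pair (A, C) is completely observable.

2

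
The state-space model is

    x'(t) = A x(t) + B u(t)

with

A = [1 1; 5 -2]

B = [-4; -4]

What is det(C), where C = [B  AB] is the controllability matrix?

AB = [[-8], [-12]]
Controllability matrix C = [B  AB] = [[-4, -8], [-4, -12]]
det(C) = (-4)·(-12) - (-8)·(-4) = 48 - 32 = 16
Since det(C) ≠ 0, rank(C) = 2 and the system is completely controllable.

16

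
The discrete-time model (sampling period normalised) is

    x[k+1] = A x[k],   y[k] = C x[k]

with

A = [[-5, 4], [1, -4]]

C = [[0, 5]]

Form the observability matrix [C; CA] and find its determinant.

-25

CA = [[5, -20]]
Observability matrix O = [C; CA] = [[0, 5], [5, -20]]
det(O) = 0·(-20) - 5·5 = 0 - 25 = -25
Since det(O) ≠ 0, rank(O) = 2 and the system is completely observable.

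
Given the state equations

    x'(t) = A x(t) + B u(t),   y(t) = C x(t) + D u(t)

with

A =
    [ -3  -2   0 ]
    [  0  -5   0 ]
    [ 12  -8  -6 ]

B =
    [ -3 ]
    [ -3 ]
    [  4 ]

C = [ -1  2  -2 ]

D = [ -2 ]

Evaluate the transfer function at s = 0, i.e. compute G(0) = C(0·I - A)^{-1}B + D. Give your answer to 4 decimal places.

G(0) = C(-A)^{-1}B + D = -C A^{-1} B + D.
det A = -90, so A^{-1} = (1/-90)·adj(A) = [[-1/3, 2/15, 0], [0, -1/5, 0], [-2/3, 8/15, -1/6]]
A^{-1} B = [3/5, 3/5, -4/15]^T
C A^{-1} B = 17/15
G(0) = D - C A^{-1} B = -2 - (17/15) = -47/15 ≈ -3.1333

-3.1333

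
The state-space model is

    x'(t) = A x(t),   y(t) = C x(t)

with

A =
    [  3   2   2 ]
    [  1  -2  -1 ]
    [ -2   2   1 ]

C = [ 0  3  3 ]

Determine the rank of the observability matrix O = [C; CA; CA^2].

2

CA = [[-3, 0, 0]]
CA^2 = [[-9, -6, -6]]
Observability matrix O = [C; CA; CA^2] = [[0, 3, 3], [-3, 0, 0], [-9, -6, -6]]
The columns c1, c2, c3 of O are linearly dependent: -c2 + c3 = 0 (check each entry), so rank(O) ≤ 2.
The 2×2 minor from rows 1, 2, columns 1, 2 is 0·0 - 3·(-3) = 0 - (-9) = 9 ≠ 0, so rank(O) = 2.
rank(O) = 2 < n = 3, so the pair (A, C) is not completely observable.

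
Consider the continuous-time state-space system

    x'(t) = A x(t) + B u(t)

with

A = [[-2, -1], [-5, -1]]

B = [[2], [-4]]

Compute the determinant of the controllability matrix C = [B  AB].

-12

AB = [[0], [-6]]
Controllability matrix C = [B  AB] = [[2, 0], [-4, -6]]
det(C) = 2·(-6) - 0·(-4) = -12 - 0 = -12
Since det(C) ≠ 0, rank(C) = 2 and the system is completely controllable.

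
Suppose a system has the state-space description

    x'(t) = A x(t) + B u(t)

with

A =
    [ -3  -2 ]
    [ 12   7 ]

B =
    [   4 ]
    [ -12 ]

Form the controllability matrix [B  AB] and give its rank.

AB = [[12], [-36]]
Controllability matrix C = [B  AB] = [[4, 12], [-12, -36]]
Every column of C is a scalar multiple of column 1 = [4, -12] (multipliers 1, 3), so the columns span a one-dimensional space.
C ≠ 0, hence rank(C) = 1.
rank(C) = 1 < n = 2, so the pair (A, B) is not completely controllable.

1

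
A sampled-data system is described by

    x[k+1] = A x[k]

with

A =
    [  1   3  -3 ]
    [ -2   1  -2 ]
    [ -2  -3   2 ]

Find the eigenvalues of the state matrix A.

det(zI - A) = z^3 - (tr A)z^2 + (M11 + M22 + M33)z - det A, where Mii is the 2×2 principal minor of A obtained by deleting row i and column i.
tr A = 1 + 1 + 2 = 4; M11 = 1·2 - (-2)·(-3) = 2 - 6 = -4; M22 = 1·2 - (-3)·(-2) = 2 - 6 = -4; M33 = 1·1 - 3·(-2) = 1 - (-6) = 7; sum of minors = -1.
det A = 1·(1·2 - (-2)·(-3)) - 3·((-2)·2 - (-2)·(-2)) + (-3)·((-2)·(-3) - 1·(-2)) = 1·(-4) - 3·(-8) + (-3)·8 = -4.
So p(z) = det(zI - A) = z^3 - 4z^2 - z + 4.
Rational-root test: any integer root divides 4. Testing small divisors, z = -1 works: p(-1) = -1 + (-4) + 1 + 4 = 0, so (z + 1) is a factor.
Dividing, p(z) = (z + 1)(z^2 - 5z + 4).
Factor z^2 - 5z + 4: two numbers with sum 5 and product 4 are 4 and 1, so z^2 - 5z + 4 = (z - 4)(z - 1).
Hence p(z) = (z - 4) (z - 1) (z + 1), with roots -1, 1, 4.

-1, 1, 4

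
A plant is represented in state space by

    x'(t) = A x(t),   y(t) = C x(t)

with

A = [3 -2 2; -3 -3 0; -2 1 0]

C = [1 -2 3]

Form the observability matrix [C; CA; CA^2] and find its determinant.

CA = [[3, 7, 2]]
CA^2 = [[-16, -25, 6]]
Observability matrix O = [C; CA; CA^2] = [[1, -2, 3], [3, 7, 2], [-16, -25, 6]]
Expanding along the first row, det(O) = 1·(7·6 - 2·(-25)) - (-2)·(3·6 - 2·(-16)) + 3·(3·(-25) - 7·(-16)) = 1·92 - (-2)·50 + 3·37 = 303
Since det(O) ≠ 0, rank(O) = 3 and the system is completely observable.

303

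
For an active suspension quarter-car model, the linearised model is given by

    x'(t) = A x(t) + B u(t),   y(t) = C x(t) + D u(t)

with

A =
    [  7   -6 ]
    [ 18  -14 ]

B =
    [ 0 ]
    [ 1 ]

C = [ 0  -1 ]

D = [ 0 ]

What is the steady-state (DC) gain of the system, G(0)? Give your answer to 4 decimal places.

G(0) = C(-A)^{-1}B + D = -C A^{-1} B + D.
det A = 10, so A^{-1} = (1/10)·adj(A) = [[-7/5, 3/5], [-9/5, 7/10]]
A^{-1} B = [3/5, 7/10]^T
C A^{-1} B = -7/10
G(0) = D - C A^{-1} B = 0 - (-7/10) = 7/10 ≈ 0.7000

0.7000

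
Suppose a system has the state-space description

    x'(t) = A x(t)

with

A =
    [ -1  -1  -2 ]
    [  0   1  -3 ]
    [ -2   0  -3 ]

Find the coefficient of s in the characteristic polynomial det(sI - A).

Expand det(sI - A) for the 3×3 matrix.
p(s) = s^3 + 3s^2 - 5s + 7.
(Check: constant term = det(-A) = (-1)^3 det A = 7; coefficient of s^2 = -tr A = 3.)
The coefficient of s is -5.

-5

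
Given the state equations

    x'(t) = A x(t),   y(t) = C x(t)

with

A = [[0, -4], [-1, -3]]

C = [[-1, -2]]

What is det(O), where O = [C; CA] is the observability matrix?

CA = [[2, 10]]
Observability matrix O = [C; CA] = [[-1, -2], [2, 10]]
det(O) = (-1)·10 - (-2)·2 = -10 - (-4) = -6
Since det(O) ≠ 0, rank(O) = 2 and the system is completely observable.

-6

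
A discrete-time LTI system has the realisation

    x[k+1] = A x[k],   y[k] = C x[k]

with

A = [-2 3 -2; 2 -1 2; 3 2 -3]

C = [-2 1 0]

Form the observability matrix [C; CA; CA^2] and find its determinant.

44

CA = [[6, -7, 6]]
CA^2 = [[-8, 37, -44]]
Observability matrix O = [C; CA; CA^2] = [[-2, 1, 0], [6, -7, 6], [-8, 37, -44]]
Expanding along the first row, det(O) = (-2)·((-7)·(-44) - 6·37) - 1·(6·(-44) - 6·(-8)) + 0·(6·37 - (-7)·(-8)) = (-2)·86 - 1·(-216) + 0·166 = 44
Since det(O) ≠ 0, rank(O) = 3 and the system is completely observable.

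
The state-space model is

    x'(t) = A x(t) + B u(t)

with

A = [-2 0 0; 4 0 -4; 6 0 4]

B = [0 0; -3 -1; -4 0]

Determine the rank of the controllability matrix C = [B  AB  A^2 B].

2

AB = [[0, 0], [16, 0], [-16, 0]]
A^2B = [[0, 0], [64, 0], [-64, 0]]
Controllability matrix C = [B  AB  A^2B] = [[0, 0, 0, 0, 0, 0], [-3, -1, 16, 0, 64, 0], [-4, 0, -16, 0, -64, 0]]
Row 1 of C is identically zero, so rank(C) ≤ 2.
The 2×2 minor from rows 2, 3, columns 1, 2 is (-3)·0 - (-1)·(-4) = 0 - 4 = -4 ≠ 0, so rank(C) = 2.
rank(C) = 2 < n = 3, so the pair (A, B) is not completely controllable.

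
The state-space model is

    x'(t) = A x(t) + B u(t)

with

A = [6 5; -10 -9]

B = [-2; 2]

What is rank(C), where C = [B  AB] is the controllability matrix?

1

AB = [[-2], [2]]
Controllability matrix C = [B  AB] = [[-2, -2], [2, 2]]
Every column of C is a scalar multiple of column 1 = [-2, 2] (multipliers 1, 1), so the columns span a one-dimensional space.
C ≠ 0, hence rank(C) = 1.
rank(C) = 1 < n = 2, so the pair (A, B) is not completely controllable.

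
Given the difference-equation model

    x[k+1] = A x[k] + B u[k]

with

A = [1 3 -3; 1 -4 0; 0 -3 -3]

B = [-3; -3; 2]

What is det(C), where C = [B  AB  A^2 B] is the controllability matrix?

4374

AB = [[-18], [9], [3]]
A^2B = [[0], [-54], [-36]]
Controllability matrix C = [B  AB  A^2B] = [[-3, -18, 0], [-3, 9, -54], [2, 3, -36]]
Expanding along the first row, det(C) = (-3)·(9·(-36) - (-54)·3) - (-18)·((-3)·(-36) - (-54)·2) + 0·((-3)·3 - 9·2) = (-3)·(-162) - (-18)·216 + 0·(-27) = 4374
Since det(C) ≠ 0, rank(C) = 3 and the system is completely controllable.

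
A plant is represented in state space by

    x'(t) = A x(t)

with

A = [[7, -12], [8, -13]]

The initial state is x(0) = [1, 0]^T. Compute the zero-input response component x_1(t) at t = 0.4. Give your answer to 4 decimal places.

1.7403

det(sI - A) = s^2 - (tr A)s + det A, with tr A = 7 + (-13) = -6 and det A = 7·(-13) - (-12)·8 = -91 - (-96) = 5.
So p(s) = det(sI - A) = s^2 + 6s + 5.
Factor s^2 + 6s + 5: two numbers with sum -6 and product 5 are -1 and -5, so s^2 + 6s + 5 = (s + 1)(s + 5).
Hence p(s) = (s + 1) (s + 5), with roots -5, -1.
The eigenvalues -5, -1 are distinct and real, so A is diagonalisable and x(t) = e^{At} x(0) = V diag(e^{λ_i t}) V^{-1} x(0), where the columns of V are the eigenvectors.
λ = -5: A - (-5)I = [[12, -12], [8, -8]]. Row 1 gives 12·v1 + (-12)·v2 = 0, so take v_1 = [1, 1]^T.
λ = -1: A - (-1)I = [[8, -12], [8, -12]]. Row 1 gives 8·v1 + (-12)·v2 = 0, so take v_2 = [-3, -2]^T.
V = [v_1 v_2] = [[1, -3], [1, -2]] has det V = 1, so V^{-1} = adj(V)/det V = [[-2, 3], [-1, 1]].
Modal coordinates z(0) = V^{-1} x(0): (-2)·1 + 3·0 = -2; (-1)·1 + 1·0 = -1; so z(0) = [-2, -1]^T.
x_1(t) = Σ_i (v_i)_1 · z_i(0) · e^{λ_i t} (row 1 of V times the modal terms).
x_1(0.4) = 1·(-2)·e^{-5·0.4} + (-3)·(-1)·e^{-1·0.4} = (-2)·0.135335 + 3·0.670320 = 1.7403.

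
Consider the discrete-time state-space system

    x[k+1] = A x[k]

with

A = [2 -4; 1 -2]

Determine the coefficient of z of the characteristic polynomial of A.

0

For a 2×2 matrix, det(zI - A) = z^2 - (tr A)z + det A.
tr A = 0, det A = 0.
So p(z) = z^2.
The coefficient of z is 0.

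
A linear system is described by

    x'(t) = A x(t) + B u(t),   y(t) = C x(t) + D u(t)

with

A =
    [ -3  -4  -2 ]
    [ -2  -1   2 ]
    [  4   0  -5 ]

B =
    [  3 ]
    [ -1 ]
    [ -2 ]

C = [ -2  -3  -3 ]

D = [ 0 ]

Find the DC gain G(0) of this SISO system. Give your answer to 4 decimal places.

-5.1333

G(0) = C(-A)^{-1}B + D = -C A^{-1} B + D.
det A = -15, so A^{-1} = (1/-15)·adj(A) = [[-1/3, 4/3, 2/3], [2/15, -23/15, -2/3], [-4/15, 16/15, 1/3]]
A^{-1} B = [-11/3, 49/15, -38/15]^T
C A^{-1} B = 77/15
G(0) = D - C A^{-1} B = 0 - (77/15) = -77/15 ≈ -5.1333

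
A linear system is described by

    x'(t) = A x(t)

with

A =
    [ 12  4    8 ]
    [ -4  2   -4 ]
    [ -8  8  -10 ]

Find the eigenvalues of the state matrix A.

-2, 2, 4

det(sI - A) = s^3 - (tr A)s^2 + (M11 + M22 + M33)s - det A, where Mii is the 2×2 principal minor of A obtained by deleting row i and column i.
tr A = 12 + 2 + (-10) = 4; M11 = 2·(-10) - (-4)·8 = -20 - (-32) = 12; M22 = 12·(-10) - 8·(-8) = -120 - (-64) = -56; M33 = 12·2 - 4·(-4) = 24 - (-16) = 40; sum of minors = -4.
det A = 12·(2·(-10) - (-4)·8) - 4·((-4)·(-10) - (-4)·(-8)) + 8·((-4)·8 - 2·(-8)) = 12·12 - 4·8 + 8·(-16) = -16.
So p(s) = det(sI - A) = s^3 - 4s^2 - 4s + 16.
Rational-root test: any integer root divides 16. Testing small divisors, s = -2 works: p(-2) = -8 + (-16) + 8 + 16 = 0, so (s + 2) is a factor.
Dividing, p(s) = (s + 2)(s^2 - 6s + 8).
Factor s^2 - 6s + 8: two numbers with sum 6 and product 8 are 4 and 2, so s^2 - 6s + 8 = (s - 4)(s - 2).
Hence p(s) = (s - 4) (s - 2) (s + 2), with roots -2, 2, 4.
At least one eigenvalue has non-negative real part, so the system is not asymptotically stable.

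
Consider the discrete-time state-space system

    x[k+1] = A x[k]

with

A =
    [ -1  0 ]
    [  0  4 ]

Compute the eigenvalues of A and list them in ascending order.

det(zI - A) = z^2 - (tr A)z + det A, with tr A = (-1) + 4 = 3 and det A = (-1)·4 - 0·0 = -4 - 0 = -4.
So p(z) = det(zI - A) = z^2 - 3z - 4.
Factor z^2 - 3z - 4: two numbers with sum 3 and product -4 are 4 and -1, so z^2 - 3z - 4 = (z - 4)(z + 1).
Hence p(z) = (z - 4) (z + 1), with roots -1, 4.

-1, 4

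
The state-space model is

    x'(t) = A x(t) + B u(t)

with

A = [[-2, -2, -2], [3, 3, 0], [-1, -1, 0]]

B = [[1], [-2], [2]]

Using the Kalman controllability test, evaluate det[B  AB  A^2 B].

72

AB = [[-2], [-3], [1]]
A^2B = [[8], [-15], [5]]
Controllability matrix C = [B  AB  A^2B] = [[1, -2, 8], [-2, -3, -15], [2, 1, 5]]
Expanding along the first row, det(C) = 1·((-3)·5 - (-15)·1) - (-2)·((-2)·5 - (-15)·2) + 8·((-2)·1 - (-3)·2) = 1·0 - (-2)·20 + 8·4 = 72
Since det(C) ≠ 0, rank(C) = 3 and the system is completely controllable.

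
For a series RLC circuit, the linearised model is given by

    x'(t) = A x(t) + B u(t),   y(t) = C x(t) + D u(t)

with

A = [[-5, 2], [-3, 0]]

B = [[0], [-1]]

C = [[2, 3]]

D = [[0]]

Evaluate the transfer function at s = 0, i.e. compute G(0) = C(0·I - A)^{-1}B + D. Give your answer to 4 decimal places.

G(0) = C(-A)^{-1}B + D = -C A^{-1} B + D.
det A = 6, so A^{-1} = (1/6)·adj(A) = [[0, -1/3], [1/2, -5/6]]
A^{-1} B = [1/3, 5/6]^T
C A^{-1} B = 19/6
G(0) = D - C A^{-1} B = 0 - (19/6) = -19/6 ≈ -3.1667

-3.1667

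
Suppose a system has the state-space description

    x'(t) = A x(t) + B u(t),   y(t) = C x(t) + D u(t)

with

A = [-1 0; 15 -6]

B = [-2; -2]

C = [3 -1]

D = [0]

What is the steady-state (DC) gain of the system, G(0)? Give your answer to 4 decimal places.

-0.6667

G(0) = C(-A)^{-1}B + D = -C A^{-1} B + D.
det A = 6, so A^{-1} = (1/6)·adj(A) = [[-1, 0], [-5/2, -1/6]]
A^{-1} B = [2, 16/3]^T
C A^{-1} B = 2/3
G(0) = D - C A^{-1} B = 0 - (2/3) = -2/3 ≈ -0.6667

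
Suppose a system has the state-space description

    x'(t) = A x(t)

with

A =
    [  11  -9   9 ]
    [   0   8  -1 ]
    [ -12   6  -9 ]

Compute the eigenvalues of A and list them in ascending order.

2, 3, 5

det(sI - A) = s^3 - (tr A)s^2 + (M11 + M22 + M33)s - det A, where Mii is the 2×2 principal minor of A obtained by deleting row i and column i.
tr A = 11 + 8 + (-9) = 10; M11 = 8·(-9) - (-1)·6 = -72 - (-6) = -66; M22 = 11·(-9) - 9·(-12) = -99 - (-108) = 9; M33 = 11·8 - (-9)·0 = 88 - 0 = 88; sum of minors = 31.
det A = 11·(8·(-9) - (-1)·6) - (-9)·(0·(-9) - (-1)·(-12)) + 9·(0·6 - 8·(-12)) = 11·(-66) - (-9)·(-12) + 9·96 = 30.
So p(s) = det(sI - A) = s^3 - 10s^2 + 31s - 30.
Rational-root test: any integer root divides -30. Testing small divisors, s = 2 works: p(2) = 8 + (-40) + 62 + (-30) = 0, so (s - 2) is a factor.
Dividing, p(s) = (s - 2)(s^2 - 8s + 15).
Factor s^2 - 8s + 15: two numbers with sum 8 and product 15 are 5 and 3, so s^2 - 8s + 15 = (s - 5)(s - 3).
Hence p(s) = (s - 5) (s - 3) (s - 2), with roots 2, 3, 5.
At least one eigenvalue has non-negative real part, so the system is not asymptotically stable.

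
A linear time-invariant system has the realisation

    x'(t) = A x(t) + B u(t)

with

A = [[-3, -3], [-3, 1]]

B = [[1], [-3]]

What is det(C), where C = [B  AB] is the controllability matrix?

AB = [[6], [-6]]
Controllability matrix C = [B  AB] = [[1, 6], [-3, -6]]
det(C) = 1·(-6) - 6·(-3) = -6 - (-18) = 12
Since det(C) ≠ 0, rank(C) = 2 and the system is completely controllable.

12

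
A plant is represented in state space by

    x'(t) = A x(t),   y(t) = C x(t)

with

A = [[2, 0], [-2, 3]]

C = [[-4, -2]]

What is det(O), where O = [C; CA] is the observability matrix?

CA = [[-4, -6]]
Observability matrix O = [C; CA] = [[-4, -2], [-4, -6]]
det(O) = (-4)·(-6) - (-2)·(-4) = 24 - 8 = 16
Since det(O) ≠ 0, rank(O) = 2 and the system is completely observable.

16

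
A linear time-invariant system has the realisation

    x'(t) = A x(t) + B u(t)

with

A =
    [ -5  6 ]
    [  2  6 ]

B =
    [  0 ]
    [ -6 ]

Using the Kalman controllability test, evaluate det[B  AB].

-216

AB = [[-36], [-36]]
Controllability matrix C = [B  AB] = [[0, -36], [-6, -36]]
det(C) = 0·(-36) - (-36)·(-6) = 0 - 216 = -216
Since det(C) ≠ 0, rank(C) = 2 and the system is completely controllable.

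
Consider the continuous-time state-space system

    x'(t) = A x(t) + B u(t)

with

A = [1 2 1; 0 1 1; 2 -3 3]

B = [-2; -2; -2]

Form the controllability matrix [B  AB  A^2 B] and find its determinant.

64

AB = [[-8], [-4], [-4]]
A^2B = [[-20], [-8], [-16]]
Controllability matrix C = [B  AB  A^2B] = [[-2, -8, -20], [-2, -4, -8], [-2, -4, -16]]
Expanding along the first row, det(C) = (-2)·((-4)·(-16) - (-8)·(-4)) - (-8)·((-2)·(-16) - (-8)·(-2)) + (-20)·((-2)·(-4) - (-4)·(-2)) = (-2)·32 - (-8)·16 + (-20)·0 = 64
Since det(C) ≠ 0, rank(C) = 3 and the system is completely controllable.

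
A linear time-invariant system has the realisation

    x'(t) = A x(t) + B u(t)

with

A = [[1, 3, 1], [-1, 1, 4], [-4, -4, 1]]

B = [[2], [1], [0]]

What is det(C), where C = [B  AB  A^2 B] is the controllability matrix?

AB = [[5], [-1], [-12]]
A^2B = [[-10], [-54], [-28]]
Controllability matrix C = [B  AB  A^2B] = [[2, 5, -10], [1, -1, -54], [0, -12, -28]]
Expanding along the first row, det(C) = 2·((-1)·(-28) - (-54)·(-12)) - 5·(1·(-28) - (-54)·0) + (-10)·(1·(-12) - (-1)·0) = 2·(-620) - 5·(-28) + (-10)·(-12) = -980
Since det(C) ≠ 0, rank(C) = 3 and the system is completely controllable.

-980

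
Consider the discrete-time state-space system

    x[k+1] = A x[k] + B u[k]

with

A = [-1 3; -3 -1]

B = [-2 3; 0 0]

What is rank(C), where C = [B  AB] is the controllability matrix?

2

AB = [[2, -3], [6, -9]]
Controllability matrix C = [B  AB] = [[-2, 3, 2, -3], [0, 0, 6, -9]]
Take the 2×2 submatrix of C formed by columns 1, 3: [[-2, 2], [0, 6]]. Its determinant is (-2)·6 - 2·0 = -12 - 0 = -12 ≠ 0.
So rank(C) ≥ 2; since C has 2 rows, rank(C) = 2.
rank(C) = 2 = n, so the pair (A, B) is completely controllable.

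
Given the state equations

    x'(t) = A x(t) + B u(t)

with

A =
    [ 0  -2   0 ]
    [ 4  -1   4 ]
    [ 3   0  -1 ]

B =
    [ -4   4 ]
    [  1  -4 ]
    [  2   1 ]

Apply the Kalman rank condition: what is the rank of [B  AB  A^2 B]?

AB = [[-2, 8], [-9, 24], [-14, 11]]
A^2B = [[18, -48], [-55, 52], [8, 13]]
Controllability matrix C = [B  AB  A^2B] = [[-4, 4, -2, 8, 18, -48], [1, -4, -9, 24, -55, 52], [2, 1, -14, 11, 8, 13]]
Take the 3×3 submatrix of C formed by columns 1, 2, 3: [[-4, 4, -2], [1, -4, -9], [2, 1, -14]]. Its determinant is (-4)·((-4)·(-14) - (-9)·1) - 4·(1·(-14) - (-9)·2) + (-2)·(1·1 - (-4)·2) = (-4)·65 - 4·4 + (-2)·9 = -294 ≠ 0.
So rank(C) ≥ 3; since C has 3 rows, rank(C) = 3.
rank(C) = 3 = n, so the pair (A, B) is completely controllable.

3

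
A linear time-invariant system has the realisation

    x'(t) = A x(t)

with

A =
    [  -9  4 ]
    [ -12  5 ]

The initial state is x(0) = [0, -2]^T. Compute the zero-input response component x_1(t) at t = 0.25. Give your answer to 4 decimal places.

-1.2257

det(sI - A) = s^2 - (tr A)s + det A, with tr A = (-9) + 5 = -4 and det A = (-9)·5 - 4·(-12) = -45 - (-48) = 3.
So p(s) = det(sI - A) = s^2 + 4s + 3.
Factor s^2 + 4s + 3: two numbers with sum -4 and product 3 are -1 and -3, so s^2 + 4s + 3 = (s + 1)(s + 3).
Hence p(s) = (s + 1) (s + 3), with roots -3, -1.
The eigenvalues -3, -1 are distinct and real, so A is diagonalisable and x(t) = e^{At} x(0) = V diag(e^{λ_i t}) V^{-1} x(0), where the columns of V are the eigenvectors.
λ = -3: A - (-3)I = [[-6, 4], [-12, 8]]. Row 1 gives (-6)·v1 + 4·v2 = 0, so take v_1 = [-2, -3]^T.
λ = -1: A - (-1)I = [[-8, 4], [-12, 6]]. Row 1 gives (-8)·v1 + 4·v2 = 0, so take v_2 = [1, 2]^T.
V = [v_1 v_2] = [[-2, 1], [-3, 2]] has det V = -1, so V^{-1} = adj(V)/det V = [[-2, 1], [-3, 2]].
Modal coordinates z(0) = V^{-1} x(0): (-2)·0 + 1·(-2) = -2; (-3)·0 + 2·(-2) = -4; so z(0) = [-2, -4]^T.
x_1(t) = Σ_i (v_i)_1 · z_i(0) · e^{λ_i t} (row 1 of V times the modal terms).
x_1(0.25) = (-2)·(-2)·e^{-3·0.25} + 1·(-4)·e^{-1·0.25} = 4·0.472367 + (-4)·0.778801 = -1.2257.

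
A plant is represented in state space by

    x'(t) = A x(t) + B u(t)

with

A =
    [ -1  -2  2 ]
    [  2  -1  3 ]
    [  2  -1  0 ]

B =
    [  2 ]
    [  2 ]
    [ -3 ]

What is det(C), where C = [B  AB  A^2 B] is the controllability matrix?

AB = [[-12], [-7], [2]]
A^2B = [[30], [-11], [-17]]
Controllability matrix C = [B  AB  A^2B] = [[2, -12, 30], [2, -7, -11], [-3, 2, -17]]
Expanding along the first row, det(C) = 2·((-7)·(-17) - (-11)·2) - (-12)·(2·(-17) - (-11)·(-3)) + 30·(2·2 - (-7)·(-3)) = 2·141 - (-12)·(-67) + 30·(-17) = -1032
Since det(C) ≠ 0, rank(C) = 3 and the system is completely controllable.

-1032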